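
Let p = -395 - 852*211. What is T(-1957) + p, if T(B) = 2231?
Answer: -177936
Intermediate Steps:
p = -180167 (p = -395 - 179772 = -180167)
T(-1957) + p = 2231 - 180167 = -177936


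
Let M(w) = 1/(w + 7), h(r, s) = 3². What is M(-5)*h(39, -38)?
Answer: 9/2 ≈ 4.5000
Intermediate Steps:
h(r, s) = 9
M(w) = 1/(7 + w)
M(-5)*h(39, -38) = 9/(7 - 5) = 9/2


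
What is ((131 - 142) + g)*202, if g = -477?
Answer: -98576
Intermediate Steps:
((131 - 142) + g)*202 = ((131 - 142) - 477)*202 = (-11 - 477)*202 = -488*202 = -98576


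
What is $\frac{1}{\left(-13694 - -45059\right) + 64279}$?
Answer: $\frac{1}{95644} \approx 1.0455 \cdot 10^{-5}$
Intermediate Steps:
$\frac{1}{\left(-13694 - -45059\right) + 64279} = \frac{1}{\left(-13694 + 45059\right) + 64279} = \frac{1}{31365 + 64279} = \frac{1}{95644}$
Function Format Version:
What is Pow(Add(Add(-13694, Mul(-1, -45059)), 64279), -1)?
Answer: Rational(1, 95644) ≈ 1.0455e-5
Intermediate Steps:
Pow(Add(Add(-13694, Mul(-1, -45059)), 64279), -1) = Pow(Add(Add(-13694, 45059), 64279), -1) = Pow(Add(31365, 64279), -1) = Pow(95644, -1) = Rational(1, 95644)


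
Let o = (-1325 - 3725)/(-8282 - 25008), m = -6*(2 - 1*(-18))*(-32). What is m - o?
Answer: 12782855/3329 ≈ 3839.8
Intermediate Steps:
m = 3840 (m = -6*(2 + 18)*(-32) = -6*20*(-32) = -120*(-32) = 3840)
o = 505/3329 (o = -5050/(-33290) = -5050*(-1/33290) = 505/3329 ≈ 0.15170)
m - o = 3840 - 1*505/3329 = 3840 - 505/3329 = 12782855/3329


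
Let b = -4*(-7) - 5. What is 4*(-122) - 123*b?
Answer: -3317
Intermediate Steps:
b = 23 (b = 28 - 5 = 23)
4*(-122) - 123*b = 4*(-122) - 123*23 = -488 - 2829 = -3317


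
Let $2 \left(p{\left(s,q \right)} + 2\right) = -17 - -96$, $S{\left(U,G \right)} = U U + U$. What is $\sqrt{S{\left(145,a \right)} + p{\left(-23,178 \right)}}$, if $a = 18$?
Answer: $\frac{\sqrt{84830}}{2} \approx 145.63$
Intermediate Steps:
$S{\left(U,G \right)} = U + U^{2}$ ($S{\left(U,G \right)} = U^{2} + U = U + U^{2}$)
$p{\left(s,q \right)} = \frac{75}{2}$ ($p{\left(s,q \right)} = -2 + \frac{-17 - -96}{2} = -2 + \frac{-17 + 96}{2} = -2 + \frac{1}{2} \cdot 79 = -2 + \frac{79}{2} = \frac{75}{2}$)
$\sqrt{S{\left(145,a \right)} + p{\left(-23,178 \right)}} = \sqrt{145 \left(1 + 145\right) + \frac{75}{2}} = \sqrt{145 \cdot 146 + \frac{75}{2}} = \sqrt{21170 + \frac{75}{2}} = \sqrt{\frac{42415}{2}} = \frac{\sqrt{84830}}{2}$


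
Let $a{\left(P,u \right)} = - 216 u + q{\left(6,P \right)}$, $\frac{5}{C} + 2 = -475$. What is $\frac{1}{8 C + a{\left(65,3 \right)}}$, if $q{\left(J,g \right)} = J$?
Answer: $- \frac{477}{306274} \approx -0.0015574$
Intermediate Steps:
$C = - \frac{5}{477}$ ($C = \frac{5}{-2 - 475} = \frac{5}{-477} = 5 \left(- \frac{1}{477}\right) = - \frac{5}{477} \approx -0.010482$)
$a{\left(P,u \right)} = 6 - 216 u$ ($a{\left(P,u \right)} = - 216 u + 6 = 6 - 216 u$)
$\frac{1}{8 C + a{\left(65,3 \right)}} = \frac{1}{8 \left(- \frac{5}{477}\right) + \left(6 - 648\right)} = \frac{1}{- \frac{40}{477} + \left(6 - 648\right)} = \frac{1}{- \frac{40}{477} - 642} = \frac{1}{- \frac{306274}{477}} = - \frac{477}{306274}$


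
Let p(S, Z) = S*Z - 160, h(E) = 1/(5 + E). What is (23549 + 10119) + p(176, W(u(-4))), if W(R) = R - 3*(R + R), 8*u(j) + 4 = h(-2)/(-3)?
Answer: 305642/9 ≈ 33960.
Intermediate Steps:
u(j) = -37/72 (u(j) = -½ + (1/((5 - 2)*(-3)))/8 = -½ + (-⅓/3)/8 = -½ + ((⅓)*(-⅓))/8 = -½ + (⅛)*(-⅑) = -½ - 1/72 = -37/72)
W(R) = -5*R (W(R) = R - 6*R = -5*R)
p(S, Z) = -160 + S*Z
(23549 + 10119) + p(176, W(u(-4))) = (23549 + 10119) + (-160 + 176*(-5*(-37/72))) = 33668 + (-160 + 176*(185/72)) = 33668 + (-160 + 4070/9) = 33668 + 2630/9 = 305642/9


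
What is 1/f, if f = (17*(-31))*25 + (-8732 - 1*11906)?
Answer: -1/33813 ≈ -2.9574e-5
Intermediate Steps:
f = -33813 (f = -527*25 + (-8732 - 11906) = -13175 - 20638 = -33813)
1/f = 1/(-33813) = -1/33813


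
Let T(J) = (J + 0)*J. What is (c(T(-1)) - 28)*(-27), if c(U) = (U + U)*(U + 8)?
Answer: 270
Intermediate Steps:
T(J) = J² (T(J) = J*J = J²)
c(U) = 2*U*(8 + U) (c(U) = (2*U)*(8 + U) = 2*U*(8 + U))
(c(T(-1)) - 28)*(-27) = (2*(-1)²*(8 + (-1)²) - 28)*(-27) = (2*1*(8 + 1) - 28)*(-27) = (2*1*9 - 28)*(-27) = (18 - 28)*(-27) = -10*(-27) = 270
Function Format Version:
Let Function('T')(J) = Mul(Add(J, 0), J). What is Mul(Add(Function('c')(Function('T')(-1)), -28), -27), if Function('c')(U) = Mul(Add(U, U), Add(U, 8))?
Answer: 270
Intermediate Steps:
Function('T')(J) = Pow(J, 2) (Function('T')(J) = Mul(J, J) = Pow(J, 2))
Function('c')(U) = Mul(2, U, Add(8, U)) (Function('c')(U) = Mul(Mul(2, U), Add(8, U)) = Mul(2, U, Add(8, U)))
Mul(Add(Function('c')(Function('T')(-1)), -28), -27) = Mul(Add(Mul(2, Pow(-1, 2), Add(8, Pow(-1, 2))), -28), -27) = Mul(Add(Mul(2, 1, Add(8, 1)), -28), -27) = Mul(Add(Mul(2, 1, 9), -28), -27) = Mul(Add(18, -28), -27) = Mul(-10, -27) = 270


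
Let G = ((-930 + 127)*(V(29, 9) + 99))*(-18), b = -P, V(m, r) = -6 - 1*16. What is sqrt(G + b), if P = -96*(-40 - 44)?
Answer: 3*sqrt(122766) ≈ 1051.1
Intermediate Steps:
V(m, r) = -22 (V(m, r) = -6 - 16 = -22)
P = 8064 (P = -96*(-84) = 8064)
b = -8064 (b = -1*8064 = -8064)
G = 1112958 (G = ((-930 + 127)*(-22 + 99))*(-18) = -803*77*(-18) = -61831*(-18) = 1112958)
sqrt(G + b) = sqrt(1112958 - 8064) = sqrt(1104894) = 3*sqrt(122766)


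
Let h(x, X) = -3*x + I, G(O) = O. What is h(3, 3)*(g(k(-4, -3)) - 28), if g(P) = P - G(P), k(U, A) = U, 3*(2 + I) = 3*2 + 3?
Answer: 224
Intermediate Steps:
I = 1 (I = -2 + (3*2 + 3)/3 = -2 + (6 + 3)/3 = -2 + (⅓)*9 = -2 + 3 = 1)
h(x, X) = 1 - 3*x (h(x, X) = -3*x + 1 = 1 - 3*x)
g(P) = 0 (g(P) = P - P = 0)
h(3, 3)*(g(k(-4, -3)) - 28) = (1 - 3*3)*(0 - 28) = (1 - 9)*(-28) = -8*(-28) = 224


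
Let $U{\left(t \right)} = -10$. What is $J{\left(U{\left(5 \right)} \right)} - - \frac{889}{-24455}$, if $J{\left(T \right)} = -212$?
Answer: $- \frac{5185349}{24455} \approx -212.04$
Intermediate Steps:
$J{\left(U{\left(5 \right)} \right)} - - \frac{889}{-24455} = -212 - - \frac{889}{-24455} = -212 - \left(-889\right) \left(- \frac{1}{24455}\right) = -212 - \frac{889}{24455} = - \frac{5185349}{24455}$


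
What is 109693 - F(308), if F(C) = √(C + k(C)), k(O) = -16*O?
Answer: 109693 - 2*I*√1155 ≈ 1.0969e+5 - 67.971*I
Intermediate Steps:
F(C) = √15*√(-C) (F(C) = √(C - 16*C) = √(-15*C) = √15*√(-C))
109693 - F(308) = 109693 - √15*√(-1*308) = 109693 - √15*√(-308) = 109693 - √15*2*I*√77 = 109693 - 2*I*√1155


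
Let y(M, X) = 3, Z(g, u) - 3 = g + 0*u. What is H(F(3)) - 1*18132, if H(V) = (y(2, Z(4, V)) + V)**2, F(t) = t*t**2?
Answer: -17232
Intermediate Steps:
Z(g, u) = 3 + g (Z(g, u) = 3 + (g + 0*u) = 3 + (g + 0) = 3 + g)
F(t) = t**3
H(V) = (3 + V)**2
H(F(3)) - 1*18132 = (3 + 3**3)**2 - 1*18132 = (3 + 27)**2 - 18132 = 30**2 - 18132 = 900 - 18132 = -17232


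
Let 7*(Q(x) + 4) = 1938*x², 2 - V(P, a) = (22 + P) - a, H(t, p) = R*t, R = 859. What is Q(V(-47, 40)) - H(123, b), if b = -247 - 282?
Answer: 7960055/7 ≈ 1.1372e+6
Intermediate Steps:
b = -529
H(t, p) = 859*t
V(P, a) = -20 + a - P (V(P, a) = 2 - ((22 + P) - a) = 2 - (22 + P - a) = 2 + (-22 + a - P) = -20 + a - P)
Q(x) = -4 + 1938*x²/7 (Q(x) = -4 + (1938*x²)/7 = -4 + 1938*x²/7)
Q(V(-47, 40)) - H(123, b) = (-4 + 1938*(-20 + 40 - 1*(-47))²/7) - 859*123 = (-4 + 1938*(-20 + 40 + 47)²/7) - 1*105657 = (-4 + (1938/7)*67²) - 105657 = (-4 + (1938/7)*4489) - 105657 = (-4 + 8699682/7) - 105657 = 8699654/7 - 105657 = 7960055/7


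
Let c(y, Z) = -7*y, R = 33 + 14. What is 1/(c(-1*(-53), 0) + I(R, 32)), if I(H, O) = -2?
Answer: -1/373 ≈ -0.0026810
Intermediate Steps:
R = 47
1/(c(-1*(-53), 0) + I(R, 32)) = 1/(-(-7)*(-53) - 2) = 1/(-7*53 - 2) = 1/(-371 - 2) = 1/(-373) = -1/373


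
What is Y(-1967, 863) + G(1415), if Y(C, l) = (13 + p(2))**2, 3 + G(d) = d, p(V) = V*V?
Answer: 1701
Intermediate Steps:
p(V) = V**2
G(d) = -3 + d
Y(C, l) = 289 (Y(C, l) = (13 + 2**2)**2 = (13 + 4)**2 = 17**2 = 289)
Y(-1967, 863) + G(1415) = 289 + (-3 + 1415) = 289 + 1412 = 1701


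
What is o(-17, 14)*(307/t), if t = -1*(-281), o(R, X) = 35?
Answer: 10745/281 ≈ 38.238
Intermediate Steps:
t = 281
o(-17, 14)*(307/t) = 35*(307/281) = 10745/281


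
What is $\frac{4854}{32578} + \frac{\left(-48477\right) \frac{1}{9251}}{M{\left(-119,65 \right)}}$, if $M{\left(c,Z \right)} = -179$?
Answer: $\frac{2442144}{13699049} \approx 0.17827$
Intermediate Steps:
$\frac{4854}{32578} + \frac{\left(-48477\right) \frac{1}{9251}}{M{\left(-119,65 \right)}} = \frac{4854}{32578} + \frac{\left(-48477\right) \frac{1}{9251}}{-179} = 4854 \cdot \frac{1}{32578} + \left(-48477\right) \frac{1}{9251} \left(- \frac{1}{179}\right) = \frac{2427}{16289} - - \frac{4407}{150539} = \frac{2427}{16289} + \frac{4407}{150539} = \frac{2442144}{13699049}$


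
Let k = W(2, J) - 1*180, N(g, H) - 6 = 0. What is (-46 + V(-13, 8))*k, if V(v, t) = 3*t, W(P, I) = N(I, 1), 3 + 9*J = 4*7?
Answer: 3828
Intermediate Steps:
N(g, H) = 6 (N(g, H) = 6 + 0 = 6)
J = 25/9 (J = -1/3 + (4*7)/9 = -1/3 + (1/9)*28 = -1/3 + 28/9 = 25/9 ≈ 2.7778)
W(P, I) = 6
k = -174 (k = 6 - 1*180 = 6 - 180 = -174)
(-46 + V(-13, 8))*k = (-46 + 3*8)*(-174) = (-46 + 24)*(-174) = -22*(-174) = 3828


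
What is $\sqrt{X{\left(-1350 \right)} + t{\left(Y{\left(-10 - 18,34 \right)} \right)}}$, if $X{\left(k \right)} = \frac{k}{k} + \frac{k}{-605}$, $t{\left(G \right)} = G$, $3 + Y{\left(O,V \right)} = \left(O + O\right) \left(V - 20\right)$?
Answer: $\frac{2 i \sqrt{23709}}{11} \approx 27.996 i$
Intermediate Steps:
$Y{\left(O,V \right)} = -3 + 2 O \left(-20 + V\right)$ ($Y{\left(O,V \right)} = -3 + \left(O + O\right) \left(V - 20\right) = -3 + 2 O \left(-20 + V\right)$)
$X{\left(k \right)} = 1 - \frac{k}{605}$ ($X{\left(k \right)} = 1 + k \left(- \frac{1}{605}\right) = 1 - \frac{k}{605}$)
$\sqrt{X{\left(-1350 \right)} + t{\left(Y{\left(-10 - 18,34 \right)} \right)}} = \sqrt{\left(1 - - \frac{270}{121}\right) - \left(3 + 40 \left(-10 - 18\right) - 2 \left(-10 - 18\right) 34\right)} = \sqrt{\left(1 + \frac{270}{121}\right) - \left(3 + 40 \left(-10 - 18\right) - 2 \left(-10 - 18\right) 34\right)} = \sqrt{\frac{391}{121} - \left(-1117 + 1904\right)} = \sqrt{\frac{391}{121} - 787} = \sqrt{- \frac{94836}{121}} = \frac{2 i \sqrt{23709}}{11}$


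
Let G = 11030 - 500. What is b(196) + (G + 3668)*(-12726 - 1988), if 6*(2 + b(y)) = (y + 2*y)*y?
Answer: -208890166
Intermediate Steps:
G = 10530
b(y) = -2 + y**2/2 (b(y) = -2 + ((y + 2*y)*y)/6 = -2 + ((3*y)*y)/6 = -2 + (3*y**2)/6 = -2 + y**2/2)
b(196) + (G + 3668)*(-12726 - 1988) = (-2 + (1/2)*196**2) + (10530 + 3668)*(-12726 - 1988) = (-2 + (1/2)*38416) + 14198*(-14714) = (-2 + 19208) - 208909372 = 19206 - 208909372 = -208890166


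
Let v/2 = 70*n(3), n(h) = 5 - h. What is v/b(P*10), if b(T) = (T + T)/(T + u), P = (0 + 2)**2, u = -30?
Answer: 35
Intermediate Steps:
P = 4 (P = 2**2 = 4)
v = 280 (v = 2*(70*(5 - 1*3)) = 2*(70*(5 - 3)) = 2*(70*2) = 2*140 = 280)
b(T) = 2*T/(-30 + T) (b(T) = (T + T)/(T - 30) = (2*T)/(-30 + T) = 2*T/(-30 + T))
v/b(P*10) = 280/((2*(4*10)/(-30 + 4*10))) = 280/((2*40/(-30 + 40))) = 280/((2*40/10)) = 280/((2*40*(1/10))) = 280/8 = 280*(1/8) = 35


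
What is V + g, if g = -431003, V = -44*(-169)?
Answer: -423567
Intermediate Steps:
V = 7436
V + g = 7436 - 431003 = -423567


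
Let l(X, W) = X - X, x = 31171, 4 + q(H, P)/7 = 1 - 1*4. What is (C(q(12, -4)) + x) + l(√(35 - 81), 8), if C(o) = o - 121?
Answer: 31001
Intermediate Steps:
q(H, P) = -49 (q(H, P) = -28 + 7*(1 - 1*4) = -28 + 7*(1 - 4) = -28 + 7*(-3) = -28 - 21 = -49)
C(o) = -121 + o
l(X, W) = 0
(C(q(12, -4)) + x) + l(√(35 - 81), 8) = ((-121 - 49) + 31171) + 0 = (-170 + 31171) + 0 = 31001 + 0 = 31001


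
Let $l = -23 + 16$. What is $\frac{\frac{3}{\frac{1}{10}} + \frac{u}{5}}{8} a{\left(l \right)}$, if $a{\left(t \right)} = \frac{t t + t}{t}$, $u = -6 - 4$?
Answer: $-21$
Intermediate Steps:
$u = -10$
$l = -7$
$a{\left(t \right)} = \frac{t + t^{2}}{t}$ ($a{\left(t \right)} = \frac{t^{2} + t}{t} = \frac{t + t^{2}}{t}$)
$\frac{\frac{3}{\frac{1}{10}} + \frac{u}{5}}{8} a{\left(l \right)} = \frac{\frac{3}{\frac{1}{10}} - \frac{10}{5}}{8} \left(1 - 7\right) = \left(3 \frac{1}{\frac{1}{10}} - 2\right) \frac{1}{8} \left(-6\right) = \left(3 \cdot 10 - 2\right) \frac{1}{8} \left(-6\right) = \left(30 - 2\right) \frac{1}{8} \left(-6\right) = 28 \cdot \frac{1}{8} \left(-6\right) = \frac{7}{2} \left(-6\right) = -21$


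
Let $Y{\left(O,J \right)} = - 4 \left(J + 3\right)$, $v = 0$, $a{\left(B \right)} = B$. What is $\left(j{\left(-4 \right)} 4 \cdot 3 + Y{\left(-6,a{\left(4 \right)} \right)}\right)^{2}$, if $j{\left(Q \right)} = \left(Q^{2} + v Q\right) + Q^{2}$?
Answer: $126736$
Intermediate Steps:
$j{\left(Q \right)} = 2 Q^{2}$ ($j{\left(Q \right)} = \left(Q^{2} + 0 Q\right) + Q^{2} = \left(Q^{2} + 0\right) + Q^{2} = Q^{2} + Q^{2} = 2 Q^{2}$)
$Y{\left(O,J \right)} = -12 - 4 J$ ($Y{\left(O,J \right)} = - 4 \left(3 + J\right) = -12 - 4 J$)
$\left(j{\left(-4 \right)} 4 \cdot 3 + Y{\left(-6,a{\left(4 \right)} \right)}\right)^{2} = \left(2 \left(-4\right)^{2} \cdot 4 \cdot 3 - 28\right)^{2} = \left(2 \cdot 16 \cdot 4 \cdot 3 - 28\right)^{2} = \left(32 \cdot 4 \cdot 3 - 28\right)^{2} = \left(128 \cdot 3 - 28\right)^{2} = \left(384 - 28\right)^{2} = 356^{2} = 126736$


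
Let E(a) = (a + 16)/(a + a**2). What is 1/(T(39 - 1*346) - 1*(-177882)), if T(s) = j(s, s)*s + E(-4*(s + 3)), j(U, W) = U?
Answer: 92492/25169940529 ≈ 3.6747e-6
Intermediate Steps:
E(a) = (16 + a)/(a + a**2)
T(s) = s**2 + (4 - 4*s)/((-12 - 4*s)*(-11 - 4*s)) (T(s) = s*s + (16 - 4*(s + 3))/(((-4*(s + 3)))*(1 - 4*(s + 3))) = s**2 + (16 - 4*(3 + s))/(((-4*(3 + s)))*(1 - 4*(3 + s))) = s**2 + (16 + (-12 - 4*s))/((-12 - 4*s)*(1 + (-12 - 4*s))) = s**2 + (4 - 4*s)/((-12 - 4*s)*(-11 - 4*s)))
1/(T(39 - 1*346) - 1*(-177882)) = 1/((1 - (39 - 1*346) + (39 - 1*346)**2*(3 + (39 - 1*346))*(11 + 4*(39 - 1*346)))/((3 + (39 - 1*346))*(11 + 4*(39 - 1*346))) - 1*(-177882)) = 1/((1 - (39 - 346) + (39 - 346)**2*(3 + (39 - 346))*(11 + 4*(39 - 346)))/((3 + (39 - 346))*(11 + 4*(39 - 346))) + 177882) = 1/((1 - 1*(-307) + (-307)**2*(3 - 307)*(11 + 4*(-307)))/((3 - 307)*(11 + 4*(-307))) + 177882) = 1/((1 + 307 + 94249*(-304)*(11 - 1228))/((-304)*(11 - 1228)) + 177882) = 1/(-1/304*(1 + 307 + 94249*(-304)*(-1217))/(-1217) + 177882) = 1/(-1/304*(-1/1217)*(1 + 307 + 34869114032) + 177882) = 1/(-1/304*(-1/1217)*34869114340 + 177882) = 1/(8717278585/92492 + 177882) = 1/(25169940529/92492) = 92492/25169940529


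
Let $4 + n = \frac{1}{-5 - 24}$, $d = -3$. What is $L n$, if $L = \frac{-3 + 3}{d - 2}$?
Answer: $0$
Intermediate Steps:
$n = - \frac{117}{29}$ ($n = -4 + \frac{1}{-5 - 24} = -4 + \frac{1}{-29} = -4 - \frac{1}{29} = - \frac{117}{29} \approx -4.0345$)
$L = 0$ ($L = \frac{-3 + 3}{-3 - 2} = \frac{0}{-5} = 0 \left(- \frac{1}{5}\right) = 0$)
$L n = 0 \left(- \frac{117}{29}\right) = 0$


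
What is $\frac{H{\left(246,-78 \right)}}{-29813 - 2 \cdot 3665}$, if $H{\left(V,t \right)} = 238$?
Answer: $- \frac{238}{37143} \approx -0.0064077$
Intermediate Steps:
$\frac{H{\left(246,-78 \right)}}{-29813 - 2 \cdot 3665} = \frac{238}{-29813 - 2 \cdot 3665} = \frac{238}{-29813 - 7330} = \frac{238}{-37143} = 238 \left(- \frac{1}{37143}\right) = - \frac{238}{37143}$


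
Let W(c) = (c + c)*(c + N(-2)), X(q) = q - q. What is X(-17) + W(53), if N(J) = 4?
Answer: 6042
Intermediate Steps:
X(q) = 0
W(c) = 2*c*(4 + c) (W(c) = (c + c)*(c + 4) = (2*c)*(4 + c) = 2*c*(4 + c))
X(-17) + W(53) = 0 + 2*53*(4 + 53) = 0 + 2*53*57 = 0 + 6042 = 6042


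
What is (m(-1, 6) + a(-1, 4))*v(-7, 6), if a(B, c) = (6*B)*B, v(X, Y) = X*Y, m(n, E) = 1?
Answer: -294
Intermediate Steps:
a(B, c) = 6*B²
(m(-1, 6) + a(-1, 4))*v(-7, 6) = (1 + 6*(-1)²)*(-7*6) = (1 + 6*1)*(-42) = (1 + 6)*(-42) = 7*(-42) = -294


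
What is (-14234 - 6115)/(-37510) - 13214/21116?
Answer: -8245957/99007645 ≈ -0.083286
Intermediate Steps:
(-14234 - 6115)/(-37510) - 13214/21116 = -20349*(-1/37510) - 13214*1/21116 = 20349/37510 - 6607/10558 = -8245957/99007645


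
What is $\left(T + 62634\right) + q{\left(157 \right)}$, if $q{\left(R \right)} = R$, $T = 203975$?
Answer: $266766$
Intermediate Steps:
$\left(T + 62634\right) + q{\left(157 \right)} = \left(203975 + 62634\right) + 157 = 266609 + 157 = 266766$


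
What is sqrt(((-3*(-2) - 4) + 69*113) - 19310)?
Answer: 3*I*sqrt(1279) ≈ 107.29*I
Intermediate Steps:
sqrt(((-3*(-2) - 4) + 69*113) - 19310) = sqrt(((6 - 4) + 7797) - 19310) = sqrt((2 + 7797) - 19310) = sqrt(7799 - 19310) = sqrt(-11511) = 3*I*sqrt(1279)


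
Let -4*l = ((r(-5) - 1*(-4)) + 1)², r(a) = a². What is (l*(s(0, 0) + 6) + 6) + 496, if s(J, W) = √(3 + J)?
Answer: -848 - 225*√3 ≈ -1237.7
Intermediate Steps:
l = -225 (l = -(((-5)² - 1*(-4)) + 1)²/4 = -((25 + 4) + 1)²/4 = -(29 + 1)²/4 = -¼*30² = -¼*900 = -225)
(l*(s(0, 0) + 6) + 6) + 496 = (-225*(√(3 + 0) + 6) + 6) + 496 = (-225*(√3 + 6) + 6) + 496 = (-225*(6 + √3) + 6) + 496 = ((-1350 - 225*√3) + 6) + 496 = (-1344 - 225*√3) + 496 = -848 - 225*√3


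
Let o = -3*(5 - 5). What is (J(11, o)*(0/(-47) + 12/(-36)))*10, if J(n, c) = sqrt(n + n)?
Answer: -10*sqrt(22)/3 ≈ -15.635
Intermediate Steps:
o = 0 (o = -3*0 = 0)
J(n, c) = sqrt(2)*sqrt(n) (J(n, c) = sqrt(2*n) = sqrt(2)*sqrt(n))
(J(11, o)*(0/(-47) + 12/(-36)))*10 = ((sqrt(2)*sqrt(11))*(0/(-47) + 12/(-36)))*10 = (sqrt(22)*(0*(-1/47) + 12*(-1/36)))*10 = (sqrt(22)*(0 - 1/3))*10 = (sqrt(22)*(-1/3))*10 = -sqrt(22)/3*10 = -10*sqrt(22)/3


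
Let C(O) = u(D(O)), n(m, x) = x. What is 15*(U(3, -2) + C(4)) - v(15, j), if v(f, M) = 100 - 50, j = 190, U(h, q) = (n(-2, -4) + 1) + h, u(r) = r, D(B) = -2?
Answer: -80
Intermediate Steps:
C(O) = -2
U(h, q) = -3 + h (U(h, q) = (-4 + 1) + h = -3 + h)
v(f, M) = 50
15*(U(3, -2) + C(4)) - v(15, j) = 15*((-3 + 3) - 2) - 1*50 = 15*(0 - 2) - 50 = 15*(-2) - 50 = -30 - 50 = -80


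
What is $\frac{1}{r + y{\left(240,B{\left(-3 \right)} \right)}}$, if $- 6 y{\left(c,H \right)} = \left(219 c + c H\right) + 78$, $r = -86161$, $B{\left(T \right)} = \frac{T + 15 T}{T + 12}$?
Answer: $- \frac{3}{284162} \approx -1.0557 \cdot 10^{-5}$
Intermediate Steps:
$B{\left(T \right)} = \frac{16 T}{12 + T}$
$y{\left(c,H \right)} = -13 - \frac{73 c}{2} - \frac{H c}{6}$ ($y{\left(c,H \right)} = - \frac{\left(219 c + c H\right) + 78}{6} = - \frac{\left(219 c + H c\right) + 78}{6} = - \frac{78 + 219 c + H c}{6} = -13 - \frac{73 c}{2} - \frac{H c}{6}$)
$\frac{1}{r + y{\left(240,B{\left(-3 \right)} \right)}} = \frac{1}{-86161 - \left(8773 + \frac{1}{6} \cdot 16 \left(-3\right) \frac{1}{12 - 3} \cdot 240\right)} = \frac{1}{-86161 - \left(8773 + \frac{1}{6} \cdot 16 \left(-3\right) \frac{1}{9} \cdot 240\right)} = \frac{1}{-86161 - \left(8773 - \frac{640}{3}\right)} = \frac{1}{-86161 - \frac{25679}{3}} = \frac{1}{- \frac{284162}{3}} = - \frac{3}{284162}$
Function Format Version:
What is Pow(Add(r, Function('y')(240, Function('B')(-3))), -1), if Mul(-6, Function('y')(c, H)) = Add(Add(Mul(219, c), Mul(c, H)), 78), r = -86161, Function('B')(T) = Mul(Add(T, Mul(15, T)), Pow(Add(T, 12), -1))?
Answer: Rational(-3, 284162) ≈ -1.0557e-5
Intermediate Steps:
Function('B')(T) = Mul(16, T, Pow(Add(12, T), -1)) (Function('B')(T) = Mul(Mul(16, T), Pow(Add(12, T), -1)) = Mul(16, T, Pow(Add(12, T), -1)))
Function('y')(c, H) = Add(-13, Mul(Rational(-73, 2), c), Mul(Rational(-1, 6), H, c)) (Function('y')(c, H) = Mul(Rational(-1, 6), Add(Add(Mul(219, c), Mul(c, H)), 78)) = Mul(Rational(-1, 6), Add(Add(Mul(219, c), Mul(H, c)), 78)) = Mul(Rational(-1, 6), Add(78, Mul(219, c), Mul(H, c))) = Add(-13, Mul(Rational(-73, 2), c), Mul(Rational(-1, 6), H, c)))
Pow(Add(r, Function('y')(240, Function('B')(-3))), -1) = Pow(Add(-86161, Add(-13, Mul(Rational(-73, 2), 240), Mul(Rational(-1, 6), Mul(16, -3, Pow(Add(12, -3), -1)), 240))), -1) = Pow(Add(-86161, Add(-13, -8760, Mul(Rational(-1, 6), Mul(16, -3, Pow(9, -1)), 240))), -1) = Pow(Add(-86161, Add(-13, -8760, Mul(Rational(-1, 6), Mul(16, -3, Rational(1, 9)), 240))), -1) = Pow(Add(-86161, Add(-13, -8760, Mul(Rational(-1, 6), Rational(-16, 3), 240))), -1) = Pow(Add(-86161, Add(-13, -8760, Rational(640, 3))), -1) = Pow(Add(-86161, Rational(-25679, 3)), -1) = Pow(Rational(-284162, 3), -1) = Rational(-3, 284162)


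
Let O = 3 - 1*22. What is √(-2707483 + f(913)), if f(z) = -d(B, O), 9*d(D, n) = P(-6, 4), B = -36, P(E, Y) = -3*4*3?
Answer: 3*I*√300831 ≈ 1645.4*I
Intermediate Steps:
P(E, Y) = -36 (P(E, Y) = -12*3 = -36)
O = -19 (O = 3 - 22 = -19)
d(D, n) = -4 (d(D, n) = (⅑)*(-36) = -4)
f(z) = 4 (f(z) = -1*(-4) = 4)
√(-2707483 + f(913)) = √(-2707483 + 4) = √(-2707479) = 3*I*√300831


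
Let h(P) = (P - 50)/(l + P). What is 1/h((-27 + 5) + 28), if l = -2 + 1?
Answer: -5/44 ≈ -0.11364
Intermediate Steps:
l = -1
h(P) = (-50 + P)/(-1 + P) (h(P) = (P - 50)/(-1 + P) = (-50 + P)/(-1 + P))
1/h((-27 + 5) + 28) = 1/((-50 + ((-27 + 5) + 28))/(-1 + ((-27 + 5) + 28))) = 1/((-50 + (-22 + 28))/(-1 + (-22 + 28))) = 1/((-50 + 6)/(-1 + 6)) = 1/(-44/5) = -5/44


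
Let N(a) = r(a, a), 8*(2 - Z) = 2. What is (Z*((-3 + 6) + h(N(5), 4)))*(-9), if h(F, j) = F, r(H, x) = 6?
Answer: -567/4 ≈ -141.75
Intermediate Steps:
Z = 7/4 (Z = 2 - ⅛*2 = 2 - ¼ = 7/4 ≈ 1.7500)
N(a) = 6
(Z*((-3 + 6) + h(N(5), 4)))*(-9) = (7*((-3 + 6) + 6)/4)*(-9) = (7*(3 + 6)/4)*(-9) = ((7/4)*9)*(-9) = (63/4)*(-9) = -567/4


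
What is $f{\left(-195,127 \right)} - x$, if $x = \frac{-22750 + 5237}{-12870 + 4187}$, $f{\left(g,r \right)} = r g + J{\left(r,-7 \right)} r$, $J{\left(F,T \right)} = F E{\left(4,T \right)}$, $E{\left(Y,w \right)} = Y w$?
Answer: $- \frac{4136399004}{8683} \approx -4.7638 \cdot 10^{5}$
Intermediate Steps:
$J{\left(F,T \right)} = 4 F T$ ($J{\left(F,T \right)} = F 4 T = 4 F T$)
$f{\left(g,r \right)} = - 28 r^{2} + g r$ ($f{\left(g,r \right)} = r g + 4 r \left(-7\right) r = g r + - 28 r r = g r - 28 r^{2} = - 28 r^{2} + g r$)
$x = \frac{17513}{8683}$ ($x = - \frac{17513}{-8683} = \left(-17513\right) \left(- \frac{1}{8683}\right) = \frac{17513}{8683} \approx 2.0169$)
$f{\left(-195,127 \right)} - x = 127 \left(-195 - 3556\right) - \frac{17513}{8683} = 127 \left(-3751\right) - \frac{17513}{8683} = -476377 - \frac{17513}{8683} = - \frac{4136399004}{8683}$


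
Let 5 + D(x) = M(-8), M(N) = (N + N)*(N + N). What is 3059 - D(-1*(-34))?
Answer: 2808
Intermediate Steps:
M(N) = 4*N² (M(N) = (2*N)*(2*N) = 4*N²)
D(x) = 251 (D(x) = -5 + 4*(-8)² = -5 + 4*64 = -5 + 256 = 251)
3059 - D(-1*(-34)) = 3059 - 1*251 = 3059 - 251 = 2808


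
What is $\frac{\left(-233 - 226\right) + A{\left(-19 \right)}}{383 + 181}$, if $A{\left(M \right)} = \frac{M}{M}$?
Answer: $- \frac{229}{282} \approx -0.81206$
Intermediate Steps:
$A{\left(M \right)} = 1$
$\frac{\left(-233 - 226\right) + A{\left(-19 \right)}}{383 + 181} = \frac{\left(-233 - 226\right) + 1}{383 + 181} = \frac{-459 + 1}{564} = \left(-458\right) \frac{1}{564} = - \frac{229}{282}$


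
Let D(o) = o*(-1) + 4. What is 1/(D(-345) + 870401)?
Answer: 1/870750 ≈ 1.1484e-6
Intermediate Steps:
D(o) = 4 - o (D(o) = -o + 4 = 4 - o)
1/(D(-345) + 870401) = 1/((4 - 1*(-345)) + 870401) = 1/((4 + 345) + 870401) = 1/(349 + 870401) = 1/870750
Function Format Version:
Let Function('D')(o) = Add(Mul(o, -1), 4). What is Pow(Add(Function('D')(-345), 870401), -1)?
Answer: Rational(1, 870750) ≈ 1.1484e-6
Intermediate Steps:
Function('D')(o) = Add(4, Mul(-1, o)) (Function('D')(o) = Add(Mul(-1, o), 4) = Add(4, Mul(-1, o)))
Pow(Add(Function('D')(-345), 870401), -1) = Pow(Add(Add(4, Mul(-1, -345)), 870401), -1) = Pow(Add(Add(4, 345), 870401), -1) = Pow(Add(349, 870401), -1) = Pow(870750, -1) = Rational(1, 870750)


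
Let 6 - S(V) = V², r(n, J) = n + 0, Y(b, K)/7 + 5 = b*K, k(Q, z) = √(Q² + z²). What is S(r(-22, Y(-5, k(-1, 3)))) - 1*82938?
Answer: -83416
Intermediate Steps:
Y(b, K) = -35 + 7*K*b (Y(b, K) = -35 + 7*(b*K) = -35 + 7*(K*b) = -35 + 7*K*b)
r(n, J) = n
S(V) = 6 - V²
S(r(-22, Y(-5, k(-1, 3)))) - 1*82938 = (6 - 1*(-22)²) - 1*82938 = (6 - 1*484) - 82938 = (6 - 484) - 82938 = -478 - 82938 = -83416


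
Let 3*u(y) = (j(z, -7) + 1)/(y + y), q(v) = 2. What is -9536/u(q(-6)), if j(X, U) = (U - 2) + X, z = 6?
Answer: 57216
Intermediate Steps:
j(X, U) = -2 + U + X (j(X, U) = (-2 + U) + X = -2 + U + X)
u(y) = -1/(3*y) (u(y) = (((-2 - 7 + 6) + 1)/(y + y))/3 = ((-3 + 1)/((2*y)))/3 = (-1/y)/3 = -1/(3*y))
-9536/u(q(-6)) = -9536/((-⅓/2)) = -9536/((-⅓*½)) = -9536/(-⅙) = -9536*(-6) = 57216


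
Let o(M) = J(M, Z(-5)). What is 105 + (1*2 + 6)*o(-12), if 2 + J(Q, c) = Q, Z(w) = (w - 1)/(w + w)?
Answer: -7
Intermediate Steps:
Z(w) = (-1 + w)/(2*w) (Z(w) = (-1 + w)/((2*w)) = (-1 + w)*(1/(2*w)) = (-1 + w)/(2*w))
J(Q, c) = -2 + Q
o(M) = -2 + M
105 + (1*2 + 6)*o(-12) = 105 + (1*2 + 6)*(-2 - 12) = 105 + (2 + 6)*(-14) = 105 + 8*(-14) = 105 - 112 = -7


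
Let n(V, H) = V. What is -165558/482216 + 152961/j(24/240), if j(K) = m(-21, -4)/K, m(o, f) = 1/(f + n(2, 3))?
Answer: -36880534683/1205540 ≈ -30593.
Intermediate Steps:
m(o, f) = 1/(2 + f) (m(o, f) = 1/(f + 2) = 1/(2 + f))
j(K) = -1/(2*K) (j(K) = 1/((2 - 4)*K) = 1/((-2)*K) = -1/(2*K))
-165558/482216 + 152961/j(24/240) = -165558/482216 + 152961/((-1/(2*(24/240)))) = -165558*1/482216 + 152961/((-1/(2*(24*(1/240))))) = -82779/241108 + 152961/((-1/(2*⅒))) = -82779/241108 + 152961/((-½*10)) = -82779/241108 + 152961/(-5) = -82779/241108 + 152961*(-⅕) = -82779/241108 - 152961/5 = -36880534683/1205540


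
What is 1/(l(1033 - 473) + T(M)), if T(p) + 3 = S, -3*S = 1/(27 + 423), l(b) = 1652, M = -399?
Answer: 1350/2226149 ≈ 0.00060643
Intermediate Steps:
S = -1/1350 (S = -1/(3*(27 + 423)) = -⅓/450 = -⅓*1/450 = -1/1350 ≈ -0.00074074)
T(p) = -4051/1350 (T(p) = -3 - 1/1350 = -4051/1350)
1/(l(1033 - 473) + T(M)) = 1/(1652 - 4051/1350) = 1/(2226149/1350) = 1350/2226149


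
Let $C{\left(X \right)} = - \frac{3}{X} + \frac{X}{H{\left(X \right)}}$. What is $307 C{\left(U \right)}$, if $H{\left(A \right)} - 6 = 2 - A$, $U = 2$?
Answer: $- \frac{2149}{6} \approx -358.17$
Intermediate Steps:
$H{\left(A \right)} = 8 - A$ ($H{\left(A \right)} = 6 - \left(-2 + A\right) = 8 - A$)
$C{\left(X \right)} = - \frac{3}{X} + \frac{X}{8 - X}$
$307 C{\left(U \right)} = 307 \frac{24 - 2^{2} - 6}{2 \left(-8 + 2\right)} = 307 \frac{24 - 4 - 6}{2 \left(-6\right)} = 307 \cdot \frac{1}{2} \left(- \frac{1}{6}\right) \left(24 - 4 - 6\right) = 307 \cdot \frac{1}{2} \left(- \frac{1}{6}\right) 14 = 307 \left(- \frac{7}{6}\right) = - \frac{2149}{6}$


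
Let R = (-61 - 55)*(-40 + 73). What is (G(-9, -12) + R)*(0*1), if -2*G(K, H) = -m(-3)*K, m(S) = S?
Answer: 0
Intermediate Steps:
R = -3828 (R = -116*33 = -3828)
G(K, H) = -3*K/2 (G(K, H) = -(-1)*(-3*K)/2 = -3*K/2)
(G(-9, -12) + R)*(0*1) = (-3/2*(-9) - 3828)*(0*1) = (27/2 - 3828)*0 = -7629/2*0 = 0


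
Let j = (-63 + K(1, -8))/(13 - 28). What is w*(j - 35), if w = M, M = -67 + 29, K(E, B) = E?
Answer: 17594/15 ≈ 1172.9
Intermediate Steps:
M = -38
w = -38
j = 62/15 (j = (-63 + 1)/(13 - 28) = -62/(-15) = -62*(-1/15) = 62/15 ≈ 4.1333)
w*(j - 35) = -38*(62/15 - 35) = -38*(-463/15) = 17594/15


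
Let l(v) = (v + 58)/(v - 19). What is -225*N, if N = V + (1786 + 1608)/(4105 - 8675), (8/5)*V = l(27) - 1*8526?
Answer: 35028624735/29248 ≈ 1.1976e+6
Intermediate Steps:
l(v) = (58 + v)/(-19 + v)
V = -340615/64 (V = 5*((58 + 27)/(-19 + 27) - 1*8526)/8 = 5*(85/8 - 8526)/8 = (5/8)*(-68123/8) = -340615/64 ≈ -5322.1)
N = -778413883/146240 (N = -340615/64 + (1786 + 1608)/(4105 - 8675) = -340615/64 + 3394/(-4570) = -340615/64 + 3394*(-1/4570) = -340615/64 - 1697/2285 = -778413883/146240 ≈ -5322.9)
-225*N = -225*(-778413883/146240) = 35028624735/29248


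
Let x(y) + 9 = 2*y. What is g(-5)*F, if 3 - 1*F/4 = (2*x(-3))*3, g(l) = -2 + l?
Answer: -2604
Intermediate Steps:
x(y) = -9 + 2*y
F = 372 (F = 12 - 4*2*(-9 + 2*(-3))*3 = 12 - 4*2*(-9 - 6)*3 = 12 - 4*2*(-15)*3 = 12 - (-120)*3 = 12 - 4*(-90) = 12 + 360 = 372)
g(-5)*F = (-2 - 5)*372 = -7*372 = -2604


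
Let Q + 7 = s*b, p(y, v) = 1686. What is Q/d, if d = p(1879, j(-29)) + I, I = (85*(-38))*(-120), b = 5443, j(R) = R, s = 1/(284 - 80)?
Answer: 4015/79414344 ≈ 5.0558e-5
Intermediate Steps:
s = 1/204 ≈ 0.0049020
I = 387600 (I = -3230*(-120) = 387600)
d = 389286 (d = 1686 + 387600 = 389286)
Q = 4015/204 (Q = -7 + (1/204)*5443 = -7 + 5443/204 = 4015/204 ≈ 19.681)
Q/d = (4015/204)/389286 = (4015/204)*(1/389286) = 4015/79414344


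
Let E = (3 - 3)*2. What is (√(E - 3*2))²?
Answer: -6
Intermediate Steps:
E = 0 (E = 0*2 = 0)
(√(E - 3*2))² = (√(0 - 3*2))² = (√(0 - 6))² = (√(-6))² = (I*√6)² = -6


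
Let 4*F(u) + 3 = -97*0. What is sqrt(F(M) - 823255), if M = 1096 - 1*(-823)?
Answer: I*sqrt(3293023)/2 ≈ 907.33*I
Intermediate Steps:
M = 1919 (M = 1096 + 823 = 1919)
F(u) = -3/4 (F(u) = -3/4 + (-97*0)/4 = -3/4 + (1/4)*0 = -3/4 + 0 = -3/4)
sqrt(F(M) - 823255) = sqrt(-3/4 - 823255) = sqrt(-3293023/4) = I*sqrt(3293023)/2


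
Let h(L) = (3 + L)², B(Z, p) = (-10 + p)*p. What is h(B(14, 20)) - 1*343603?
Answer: -302394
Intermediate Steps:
B(Z, p) = p*(-10 + p)
h(B(14, 20)) - 1*343603 = (3 + 20*(-10 + 20))² - 1*343603 = (3 + 20*10)² - 343603 = (3 + 200)² - 343603 = 203² - 343603 = 41209 - 343603 = -302394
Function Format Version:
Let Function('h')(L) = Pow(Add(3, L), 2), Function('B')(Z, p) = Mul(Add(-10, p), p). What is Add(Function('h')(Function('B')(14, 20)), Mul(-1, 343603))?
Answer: -302394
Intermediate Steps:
Function('B')(Z, p) = Mul(p, Add(-10, p))
Add(Function('h')(Function('B')(14, 20)), Mul(-1, 343603)) = Add(Pow(Add(3, Mul(20, Add(-10, 20))), 2), Mul(-1, 343603)) = Add(Pow(Add(3, Mul(20, 10)), 2), -343603) = Add(Pow(Add(3, 200), 2), -343603) = Add(Pow(203, 2), -343603) = Add(41209, -343603) = -302394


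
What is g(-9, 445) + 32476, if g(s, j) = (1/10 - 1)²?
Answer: 3247681/100 ≈ 32477.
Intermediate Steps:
g(s, j) = 81/100 (g(s, j) = (⅒ - 1)² = (-9/10)² = 81/100)
g(-9, 445) + 32476 = 81/100 + 32476 = 3247681/100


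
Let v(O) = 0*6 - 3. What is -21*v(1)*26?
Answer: 1638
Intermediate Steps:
v(O) = -3 (v(O) = 0 - 3 = -3)
-21*v(1)*26 = -21*(-3)*26 = 63*26 = 1638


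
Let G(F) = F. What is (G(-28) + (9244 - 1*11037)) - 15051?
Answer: -16872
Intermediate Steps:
(G(-28) + (9244 - 1*11037)) - 15051 = (-28 + (9244 - 1*11037)) - 15051 = (-28 + (9244 - 11037)) - 15051 = (-28 - 1793) - 15051 = -1821 - 15051 = -16872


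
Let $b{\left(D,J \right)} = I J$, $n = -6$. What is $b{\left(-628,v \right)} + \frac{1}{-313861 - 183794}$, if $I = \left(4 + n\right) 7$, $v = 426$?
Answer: $- \frac{2968014421}{497655} \approx -5964.0$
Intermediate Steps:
$I = -14$ ($I = \left(4 - 6\right) 7 = \left(-2\right) 7 = -14$)
$b{\left(D,J \right)} = - 14 J$
$b{\left(-628,v \right)} + \frac{1}{-313861 - 183794} = \left(-14\right) 426 + \frac{1}{-313861 - 183794} = -5964 + \frac{1}{-497655} = -5964 - \frac{1}{497655} = - \frac{2968014421}{497655}$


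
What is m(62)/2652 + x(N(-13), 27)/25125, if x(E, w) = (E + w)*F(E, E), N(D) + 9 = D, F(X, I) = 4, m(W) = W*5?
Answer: 87131/740350 ≈ 0.11769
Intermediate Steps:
m(W) = 5*W
N(D) = -9 + D
x(E, w) = 4*E + 4*w (x(E, w) = (E + w)*4 = 4*E + 4*w)
m(62)/2652 + x(N(-13), 27)/25125 = (5*62)/2652 + (4*(-9 - 13) + 4*27)/25125 = 310*(1/2652) + (4*(-22) + 108)*(1/25125) = 155/1326 + (-88 + 108)*(1/25125) = 155/1326 + 20*(1/25125) = 155/1326 + 4/5025 = 87131/740350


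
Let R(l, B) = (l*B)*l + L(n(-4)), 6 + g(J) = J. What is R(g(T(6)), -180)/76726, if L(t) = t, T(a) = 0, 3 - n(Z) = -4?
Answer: -6473/76726 ≈ -0.084365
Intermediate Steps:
n(Z) = 7 (n(Z) = 3 - 1*(-4) = 3 + 4 = 7)
g(J) = -6 + J
R(l, B) = 7 + B*l**2 (R(l, B) = (l*B)*l + 7 = (B*l)*l + 7 = B*l**2 + 7 = 7 + B*l**2)
R(g(T(6)), -180)/76726 = (7 - 180*(-6 + 0)**2)/76726 = (7 - 180*(-6)**2)*(1/76726) = (7 - 180*36)*(1/76726) = (7 - 6480)*(1/76726) = -6473*1/76726 = -6473/76726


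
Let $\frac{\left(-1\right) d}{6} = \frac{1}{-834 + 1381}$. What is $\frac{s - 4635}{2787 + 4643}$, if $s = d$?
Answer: $- \frac{2535351}{4064210} \approx -0.62382$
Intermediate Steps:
$d = - \frac{6}{547}$ ($d = - \frac{6}{-834 + 1381} = - \frac{6}{547} \approx -0.010969$)
$s = - \frac{6}{547} \approx -0.010969$
$\frac{s - 4635}{2787 + 4643} = \frac{- \frac{6}{547} - 4635}{2787 + 4643} = - \frac{2535351}{547 \cdot 7430} = \left(- \frac{2535351}{547}\right) \frac{1}{7430} = - \frac{2535351}{4064210}$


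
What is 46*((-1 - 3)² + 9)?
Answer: 1150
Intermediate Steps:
46*((-1 - 3)² + 9) = 46*((-4)² + 9) = 46*(16 + 9) = 46*25 = 1150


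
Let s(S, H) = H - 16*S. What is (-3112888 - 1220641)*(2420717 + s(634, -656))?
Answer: -10443445207093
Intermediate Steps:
(-3112888 - 1220641)*(2420717 + s(634, -656)) = (-3112888 - 1220641)*(2420717 + (-656 - 16*634)) = -4333529*(2420717 + (-656 - 10144)) = -4333529*(2420717 - 10800) = -4333529*2409917 = -10443445207093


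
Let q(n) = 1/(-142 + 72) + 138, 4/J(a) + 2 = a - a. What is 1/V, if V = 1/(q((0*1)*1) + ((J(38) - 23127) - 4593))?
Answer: -1930881/70 ≈ -27584.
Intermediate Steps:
J(a) = -2 (J(a) = 4/(-2 + (a - a)) = 4/(-2 + 0) = 4/(-2) = 4*(-1/2) = -2)
q(n) = 9659/70 (q(n) = 1/(-70) + 138 = -1/70 + 138 = 9659/70)
V = -70/1930881 (V = 1/(9659/70 + ((-2 - 23127) - 4593)) = 1/(9659/70 + (-23129 - 4593)) = 1/(9659/70 - 27722) = 1/(-1930881/70) = -70/1930881 ≈ -3.6253e-5)
1/V = 1/(-70/1930881) = -1930881/70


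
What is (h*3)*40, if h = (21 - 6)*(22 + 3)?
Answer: 45000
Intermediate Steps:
h = 375 (h = 15*25 = 375)
(h*3)*40 = (375*3)*40 = 1125*40 = 45000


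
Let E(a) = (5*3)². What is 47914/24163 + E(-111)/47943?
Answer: 255841953/128716301 ≈ 1.9876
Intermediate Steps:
E(a) = 225 (E(a) = 15² = 225)
47914/24163 + E(-111)/47943 = 47914/24163 + 225/47943 = 47914*(1/24163) + 225*(1/47943) = 47914/24163 + 25/5327 = 255841953/128716301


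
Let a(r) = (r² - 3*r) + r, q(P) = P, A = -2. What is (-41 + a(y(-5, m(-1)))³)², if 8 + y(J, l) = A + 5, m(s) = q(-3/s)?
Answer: 1834751556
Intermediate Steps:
m(s) = -3/s
y(J, l) = -5 (y(J, l) = -8 + (-2 + 5) = -8 + 3 = -5)
a(r) = r² - 2*r
(-41 + a(y(-5, m(-1)))³)² = (-41 + (-5*(-2 - 5))³)² = (-41 + (-5*(-7))³)² = (-41 + 35³)² = (-41 + 42875)² = 42834² = 1834751556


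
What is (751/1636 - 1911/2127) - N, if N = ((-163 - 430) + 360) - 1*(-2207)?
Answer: -2290199649/1159924 ≈ -1974.4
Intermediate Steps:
N = 1974 (N = (-593 + 360) + 2207 = -233 + 2207 = 1974)
(751/1636 - 1911/2127) - N = (751/1636 - 1911/2127) - 1*1974 = (751*(1/1636) - 1911*1/2127) - 1974 = (751/1636 - 637/709) - 1974 = -509673/1159924 - 1974 = -2290199649/1159924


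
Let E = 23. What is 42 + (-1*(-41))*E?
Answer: 985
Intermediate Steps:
42 + (-1*(-41))*E = 42 - 1*(-41)*23 = 42 + 41*23 = 42 + 943 = 985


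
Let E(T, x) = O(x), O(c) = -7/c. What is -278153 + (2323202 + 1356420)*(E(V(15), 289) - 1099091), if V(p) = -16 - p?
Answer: -1168785299564549/289 ≈ -4.0442e+12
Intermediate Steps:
E(T, x) = -7/x
-278153 + (2323202 + 1356420)*(E(V(15), 289) - 1099091) = -278153 + (2323202 + 1356420)*(-7/289 - 1099091) = -278153 + 3679622*(-7*1/289 - 1099091) = -278153 + 3679622*(-7/289 - 1099091) = -278153 + 3679622*(-317637306/289) = -278153 - 1168785219178332/289 = -1168785299564549/289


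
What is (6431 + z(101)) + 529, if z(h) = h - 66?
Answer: 6995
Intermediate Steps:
z(h) = -66 + h
(6431 + z(101)) + 529 = (6431 + (-66 + 101)) + 529 = (6431 + 35) + 529 = 6466 + 529 = 6995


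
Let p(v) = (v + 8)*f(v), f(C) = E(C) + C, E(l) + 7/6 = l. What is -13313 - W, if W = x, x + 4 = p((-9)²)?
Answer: -165739/6 ≈ -27623.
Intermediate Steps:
E(l) = -7/6 + l
f(C) = -7/6 + 2*C (f(C) = (-7/6 + C) + C = -7/6 + 2*C)
p(v) = (8 + v)*(-7/6 + 2*v) (p(v) = (v + 8)*(-7/6 + 2*v) = (8 + v)*(-7/6 + 2*v))
x = 85861/6 (x = -4 + (-7 + 12*(-9)²)*(8 + (-9)²)/6 = -4 + (-7 + 12*81)*(8 + 81)/6 = -4 + (⅙)*(-7 + 972)*89 = -4 + (⅙)*965*89 = -4 + 85885/6 = 85861/6 ≈ 14310.)
W = 85861/6 ≈ 14310.
-13313 - W = -13313 - 1*85861/6 = -13313 - 85861/6 = -165739/6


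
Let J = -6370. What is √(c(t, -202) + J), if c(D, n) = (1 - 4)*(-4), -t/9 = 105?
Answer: 17*I*√22 ≈ 79.737*I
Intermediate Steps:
t = -945 (t = -9*105 = -945)
c(D, n) = 12 (c(D, n) = -3*(-4) = 12)
√(c(t, -202) + J) = √(12 - 6370) = √(-6358) = 17*I*√22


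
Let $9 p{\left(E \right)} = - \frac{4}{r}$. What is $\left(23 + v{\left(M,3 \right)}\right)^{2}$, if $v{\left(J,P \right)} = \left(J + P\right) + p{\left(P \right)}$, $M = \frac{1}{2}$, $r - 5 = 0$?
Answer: $\frac{5650129}{8100} \approx 697.55$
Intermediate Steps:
$r = 5$ ($r = 5 + 0 = 5$)
$p{\left(E \right)} = - \frac{4}{45}$ ($p{\left(E \right)} = \frac{\left(-4\right) \frac{1}{5}}{9} = \frac{1}{9} \left(- \frac{4}{5}\right) = - \frac{4}{45}$)
$M = \frac{1}{2} \approx 0.5$
$v{\left(J,P \right)} = - \frac{4}{45} + J + P$ ($v{\left(J,P \right)} = \left(J + P\right) - \frac{4}{45} = - \frac{4}{45} + J + P$)
$\left(23 + v{\left(M,3 \right)}\right)^{2} = \left(23 + \left(- \frac{4}{45} + \frac{1}{2} + 3\right)\right)^{2} = \left(23 + \frac{307}{90}\right)^{2} = \left(\frac{2377}{90}\right)^{2} = \frac{5650129}{8100}$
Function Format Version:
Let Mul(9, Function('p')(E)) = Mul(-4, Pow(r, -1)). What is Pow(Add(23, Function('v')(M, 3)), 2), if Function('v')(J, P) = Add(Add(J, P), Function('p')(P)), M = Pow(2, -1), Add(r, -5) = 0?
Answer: Rational(5650129, 8100) ≈ 697.55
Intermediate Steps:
r = 5 (r = Add(5, 0) = 5)
Function('p')(E) = Rational(-4, 45) (Function('p')(E) = Mul(Rational(1, 9), Mul(-4, Pow(5, -1))) = Mul(Rational(1, 9), Mul(-4, Rational(1, 5))) = Mul(Rational(1, 9), Rational(-4, 5)) = Rational(-4, 45))
M = Rational(1, 2) ≈ 0.50000
Function('v')(J, P) = Add(Rational(-4, 45), J, P) (Function('v')(J, P) = Add(Add(J, P), Rational(-4, 45)) = Add(Rational(-4, 45), J, P))
Pow(Add(23, Function('v')(M, 3)), 2) = Pow(Add(23, Add(Rational(-4, 45), Rational(1, 2), 3)), 2) = Pow(Add(23, Rational(307, 90)), 2) = Pow(Rational(2377, 90), 2) = Rational(5650129, 8100)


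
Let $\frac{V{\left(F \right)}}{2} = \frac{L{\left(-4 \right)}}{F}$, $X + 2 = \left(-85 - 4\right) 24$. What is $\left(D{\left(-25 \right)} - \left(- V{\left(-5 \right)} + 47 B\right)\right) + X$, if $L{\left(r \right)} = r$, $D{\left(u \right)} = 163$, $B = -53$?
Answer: $\frac{2588}{5} \approx 517.6$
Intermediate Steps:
$X = -2138$ ($X = -2 + \left(-85 - 4\right) 24 = -2 - 2136 = -2138$)
$V{\left(F \right)} = - \frac{8}{F}$ ($V{\left(F \right)} = 2 \left(- \frac{4}{F}\right) = - \frac{8}{F}$)
$\left(D{\left(-25 \right)} - \left(- V{\left(-5 \right)} + 47 B\right)\right) + X = \left(163 - \left(-2491 + \frac{8}{-5}\right)\right) - 2138 = \left(163 + \left(\left(-8\right) \left(- \frac{1}{5}\right) + 2491\right)\right) - 2138 = \left(163 + \left(\frac{8}{5} + 2491\right)\right) - 2138 = \left(163 + \frac{12463}{5}\right) - 2138 = \frac{13278}{5} - 2138 = \frac{2588}{5}$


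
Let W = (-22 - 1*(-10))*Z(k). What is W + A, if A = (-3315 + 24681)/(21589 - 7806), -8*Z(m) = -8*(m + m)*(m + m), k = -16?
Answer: -169344138/13783 ≈ -12286.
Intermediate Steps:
Z(m) = 4*m² (Z(m) = -(-1)*(m + m)*(m + m) = -(-1)*(2*m)*(2*m) = -(-1)*4*m² = -(-4)*m² = 4*m²)
A = 21366/13783 ≈ 1.5502
W = -12288 (W = (-22 - 1*(-10))*(4*(-16)²) = (-22 + 10)*(4*256) = -12*1024 = -12288)
W + A = -12288 + 21366/13783 = -169344138/13783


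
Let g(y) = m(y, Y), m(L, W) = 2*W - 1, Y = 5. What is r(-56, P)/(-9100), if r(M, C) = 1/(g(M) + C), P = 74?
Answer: -1/755300 ≈ -1.3240e-6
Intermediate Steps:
m(L, W) = -1 + 2*W
g(y) = 9 (g(y) = -1 + 2*5 = -1 + 10 = 9)
r(M, C) = 1/(9 + C)
r(-56, P)/(-9100) = 1/((9 + 74)*(-9100)) = -1/9100/83 = (1/83)*(-1/9100) = -1/755300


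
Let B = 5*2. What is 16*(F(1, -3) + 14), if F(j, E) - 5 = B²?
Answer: 1904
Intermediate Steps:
B = 10
F(j, E) = 105 (F(j, E) = 5 + 10² = 5 + 100 = 105)
16*(F(1, -3) + 14) = 16*(105 + 14) = 16*119 = 1904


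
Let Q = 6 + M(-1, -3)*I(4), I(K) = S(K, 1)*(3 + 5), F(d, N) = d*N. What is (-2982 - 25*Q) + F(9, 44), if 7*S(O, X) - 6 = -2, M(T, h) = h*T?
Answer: -21552/7 ≈ -3078.9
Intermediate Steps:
M(T, h) = T*h
S(O, X) = 4/7 (S(O, X) = 6/7 + (⅐)*(-2) = 6/7 - 2/7 = 4/7)
F(d, N) = N*d
I(K) = 32/7 (I(K) = 4*(3 + 5)/7 = (4/7)*8 = 32/7)
Q = 138/7 (Q = 6 - 1*(-3)*(32/7) = 6 + 3*(32/7) = 6 + 96/7 = 138/7 ≈ 19.714)
(-2982 - 25*Q) + F(9, 44) = (-2982 - 25*138/7) + 44*9 = (-2982 - 3450/7) + 396 = -24324/7 + 396 = -21552/7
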